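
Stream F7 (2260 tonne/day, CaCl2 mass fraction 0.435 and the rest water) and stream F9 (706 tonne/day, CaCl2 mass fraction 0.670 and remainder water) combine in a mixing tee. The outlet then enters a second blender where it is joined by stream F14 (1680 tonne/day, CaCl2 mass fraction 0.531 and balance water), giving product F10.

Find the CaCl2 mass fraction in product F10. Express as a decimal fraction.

0.505

Overall, product flow = 4646 tonne/day.
CaCl2 in = 2260×0.435 + 706×0.670 + 1680×0.531 = 2348.2 tonne/day.
CaCl2 fraction in F10 = 0.505.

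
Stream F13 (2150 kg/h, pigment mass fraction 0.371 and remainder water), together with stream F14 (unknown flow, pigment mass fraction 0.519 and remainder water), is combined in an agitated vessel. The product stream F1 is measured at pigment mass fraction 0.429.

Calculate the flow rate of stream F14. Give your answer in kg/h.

1386 kg/h

Let F14 be the unknown flow. Total out = 2150 + F14.
pigment balance: 797.65 + 0.519·F14 = 0.429·(2150 + F14)
(0.519 − 0.429)·F14 = 0.429×2150 − 797.65 = 124.7
F14 = 124.7 / 0.090 = 1385.6 kg/h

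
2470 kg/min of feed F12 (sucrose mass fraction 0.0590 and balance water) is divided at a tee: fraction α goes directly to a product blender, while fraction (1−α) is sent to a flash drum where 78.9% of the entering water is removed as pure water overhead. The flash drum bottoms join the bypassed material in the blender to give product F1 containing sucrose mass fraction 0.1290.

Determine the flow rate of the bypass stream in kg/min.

664.7 kg/min

All 2470×0.059 = 145.73 kg/min of sucrose reaches F1, so F1 = 145.73/0.129 = 1129.7 kg/min and vapour = 1340.3 kg/min.
The evaporator receives (1−α)·2470 of feed at 0.941 water and removes 0.789 of that water:
0.789×0.941×(1−α)×2470 = 1340.3
(1−α) = 1340.3/1833.8 = 0.7309;  α = 0.2691.
Bypass flow = 0.2691×2470 = 664.74 kg/min.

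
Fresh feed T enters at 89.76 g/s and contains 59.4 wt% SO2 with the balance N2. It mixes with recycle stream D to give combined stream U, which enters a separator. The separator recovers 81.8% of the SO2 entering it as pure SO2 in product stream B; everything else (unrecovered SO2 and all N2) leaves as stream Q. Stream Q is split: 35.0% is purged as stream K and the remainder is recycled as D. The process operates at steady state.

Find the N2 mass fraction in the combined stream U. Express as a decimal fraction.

N2 enters only via T and leaves only via the purge: 89.76×0.406 = 0.350×(N2 in Q), and the separator passes all N2, so N2 in U = N2 in Q = 104.12 g/s.
SO2 in U: m_A = 89.76×0.594 + (1−0.350)·(1−0.818)·m_A, so m_A = 53.317/0.8817 = 60.471 g/s.
U = 60.471 + 104.12 = 164.59 g/s.
N2 fraction in U = 104.12/164.59 = 0.633.

0.633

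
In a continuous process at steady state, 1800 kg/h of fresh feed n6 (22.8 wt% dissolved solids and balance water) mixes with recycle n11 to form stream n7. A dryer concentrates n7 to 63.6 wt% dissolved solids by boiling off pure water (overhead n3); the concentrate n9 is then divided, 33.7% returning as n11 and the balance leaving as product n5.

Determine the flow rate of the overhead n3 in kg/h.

Overall dissolved solids balance (none leaves overhead): dissolved solids in fresh feed = dissolved solids in product, i.e. 1800×0.228 = (1−0.337)·n9·0.636.
n9 = 410.4/(0.636×0.663) = 973.28 kg/h.
Recycle n11 = 0.337×973.28 = 327.99 kg/h.
Combined feed n7 = 1800 + 327.99 = 2128 kg/h.
Overhead n3 = n7 − n9 = 2128 − 973.28 = 1154.7 kg/h.

1155 kg/h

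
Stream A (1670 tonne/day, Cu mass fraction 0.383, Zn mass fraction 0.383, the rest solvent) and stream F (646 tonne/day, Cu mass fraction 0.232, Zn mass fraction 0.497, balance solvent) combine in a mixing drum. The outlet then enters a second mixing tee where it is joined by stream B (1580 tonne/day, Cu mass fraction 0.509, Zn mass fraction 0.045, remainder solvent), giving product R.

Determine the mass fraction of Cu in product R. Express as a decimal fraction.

0.409

Overall, product flow = 3896 tonne/day.
Cu in = 1670×0.383 + 646×0.232 + 1580×0.509 = 1593.7 tonne/day.
Cu fraction in R = 0.409.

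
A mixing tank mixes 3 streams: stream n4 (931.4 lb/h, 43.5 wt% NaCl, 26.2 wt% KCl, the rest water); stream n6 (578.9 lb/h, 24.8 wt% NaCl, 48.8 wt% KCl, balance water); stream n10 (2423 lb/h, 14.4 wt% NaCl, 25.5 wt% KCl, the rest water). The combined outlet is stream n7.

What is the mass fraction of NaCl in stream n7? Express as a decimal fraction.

Total flow out = 931.4 + 578.9 + 2423 = 3933.3 lb/h.
NaCl in = 931.4×0.435 + 578.9×0.248 + 2423×0.144 = 897.64 lb/h.
NaCl mass fraction in n7 = 897.64/3933.3 = 0.228.

0.228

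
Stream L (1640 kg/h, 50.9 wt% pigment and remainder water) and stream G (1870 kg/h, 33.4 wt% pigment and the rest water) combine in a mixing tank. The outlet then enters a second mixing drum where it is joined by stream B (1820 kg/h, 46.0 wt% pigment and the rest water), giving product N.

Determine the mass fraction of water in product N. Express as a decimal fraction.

0.569

Overall, product flow = 5330 kg/h.
water in = 1640×0.491 + 1870×0.666 + 1820×0.540 = 3033.5 kg/h.
water fraction in N = 0.569.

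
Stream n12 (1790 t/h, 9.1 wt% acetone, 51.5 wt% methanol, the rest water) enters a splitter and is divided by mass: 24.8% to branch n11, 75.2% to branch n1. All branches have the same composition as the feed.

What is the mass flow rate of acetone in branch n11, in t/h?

Branch n11 total = 0.248×1790 = 443.92 t/h.
acetone in n11 = 0.091×443.92 = 40.397 t/h.

40.4 t/h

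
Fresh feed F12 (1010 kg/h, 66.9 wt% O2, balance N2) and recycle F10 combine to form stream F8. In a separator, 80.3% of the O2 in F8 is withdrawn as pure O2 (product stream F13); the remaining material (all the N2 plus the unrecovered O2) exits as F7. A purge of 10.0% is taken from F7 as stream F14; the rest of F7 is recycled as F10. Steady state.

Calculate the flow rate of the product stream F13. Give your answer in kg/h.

O2 in F8: m_A = 1010×0.669 + (1−0.100)·(1−0.803)·m_A, so m_A = 675.69/0.8227 = 821.31 kg/h.
Product F13 = 0.803×821.31 = 659.51 kg/h.

659.5 kg/h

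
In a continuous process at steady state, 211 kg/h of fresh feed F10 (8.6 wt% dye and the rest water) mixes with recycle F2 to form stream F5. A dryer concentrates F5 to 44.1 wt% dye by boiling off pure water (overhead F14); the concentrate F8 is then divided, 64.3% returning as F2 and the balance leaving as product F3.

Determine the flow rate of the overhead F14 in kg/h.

169.9 kg/h

Overall dye balance (none leaves overhead): dye in fresh feed = dye in product, i.e. 211×0.086 = (1−0.643)·F8·0.441.
F8 = 18.146/(0.441×0.357) = 115.26 kg/h.
Recycle F2 = 0.643×115.26 = 74.111 kg/h.
Combined feed F5 = 211 + 74.111 = 285.11 kg/h.
Overhead F14 = F5 − F8 = 285.11 − 115.26 = 169.85 kg/h.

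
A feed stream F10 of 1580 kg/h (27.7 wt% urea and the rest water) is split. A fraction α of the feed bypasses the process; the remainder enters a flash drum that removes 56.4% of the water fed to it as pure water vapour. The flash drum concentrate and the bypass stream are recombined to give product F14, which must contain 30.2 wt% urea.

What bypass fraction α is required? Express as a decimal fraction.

0.797

All 1580×0.277 = 437.66 kg/h of urea reaches F14, so F14 = 437.66/0.302 = 1449.2 kg/h and vapour = 130.79 kg/h.
The evaporator receives (1−α)·1580 of feed at 0.723 water and removes 0.564 of that water:
0.564×0.723×(1−α)×1580 = 130.79
(1−α) = 130.79/644.28 = 0.2030;  α = 0.7970.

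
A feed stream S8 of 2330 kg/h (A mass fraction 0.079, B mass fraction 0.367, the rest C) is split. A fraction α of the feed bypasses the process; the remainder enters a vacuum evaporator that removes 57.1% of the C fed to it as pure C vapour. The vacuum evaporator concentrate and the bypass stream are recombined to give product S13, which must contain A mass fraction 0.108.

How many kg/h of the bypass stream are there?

All 2330×0.079 = 184.07 kg/h of A reaches S13, so S13 = 184.07/0.108 = 1704.4 kg/h and vapour = 625.65 kg/h.
The evaporator receives (1−α)·2330 of feed at 0.554 C and removes 0.571 of that C:
0.571×0.554×(1−α)×2330 = 625.65
(1−α) = 625.65/737.06 = 0.8488;  α = 0.1512.
Bypass flow = 0.1512×2330 = 352.19 kg/h.

352.2 kg/h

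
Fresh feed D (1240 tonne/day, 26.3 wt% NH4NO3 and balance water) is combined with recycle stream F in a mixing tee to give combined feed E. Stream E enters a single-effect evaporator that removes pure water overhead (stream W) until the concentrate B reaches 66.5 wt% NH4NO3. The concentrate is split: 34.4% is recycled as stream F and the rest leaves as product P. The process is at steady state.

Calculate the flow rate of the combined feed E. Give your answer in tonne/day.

Overall NH4NO3 balance (none leaves overhead): NH4NO3 in fresh feed = NH4NO3 in product, i.e. 1240×0.263 = (1−0.344)·B·0.665.
B = 326.12/(0.665×0.656) = 747.57 tonne/day.
Recycle F = 0.344×747.57 = 257.16 tonne/day.
Combined feed E = 1240 + 257.16 = 1497.2 tonne/day.

1497 tonne/day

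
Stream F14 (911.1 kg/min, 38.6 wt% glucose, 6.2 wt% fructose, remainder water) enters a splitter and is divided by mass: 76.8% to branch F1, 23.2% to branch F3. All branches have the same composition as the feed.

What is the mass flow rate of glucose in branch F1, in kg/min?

Branch F1 total = 0.768×911.1 = 699.72 kg/min.
glucose in F1 = 0.386×699.72 = 270.09 kg/min.

270.1 kg/min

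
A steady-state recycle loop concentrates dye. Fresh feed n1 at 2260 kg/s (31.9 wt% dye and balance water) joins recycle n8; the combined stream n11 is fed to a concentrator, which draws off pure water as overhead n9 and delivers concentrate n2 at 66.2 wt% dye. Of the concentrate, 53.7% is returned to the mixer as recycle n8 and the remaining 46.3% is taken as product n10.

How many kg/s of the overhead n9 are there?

1171 kg/s

Overall dye balance (none leaves overhead): dye in fresh feed = dye in product, i.e. 2260×0.319 = (1−0.537)·n2·0.662.
n2 = 720.94/(0.662×0.463) = 2352.1 kg/s.
Recycle n8 = 0.537×2352.1 = 1263.1 kg/s.
Combined feed n11 = 2260 + 1263.1 = 3523.1 kg/s.
Overhead n9 = n11 − n2 = 3523.1 − 2352.1 = 1171 kg/s.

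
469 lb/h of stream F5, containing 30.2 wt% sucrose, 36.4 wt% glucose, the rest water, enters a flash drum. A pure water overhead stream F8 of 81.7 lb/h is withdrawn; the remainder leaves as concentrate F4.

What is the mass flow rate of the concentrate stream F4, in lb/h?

Concentrate = 469 − 81.7 = 387.3 lb/h.

387.3 lb/h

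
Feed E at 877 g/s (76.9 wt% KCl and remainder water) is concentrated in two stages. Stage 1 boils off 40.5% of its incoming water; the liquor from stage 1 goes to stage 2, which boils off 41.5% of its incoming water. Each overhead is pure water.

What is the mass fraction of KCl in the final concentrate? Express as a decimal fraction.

water in feed = 877×0.231 = 202.59 g/s.
After stage 1: water left = (1−0.405)×202.59 = 120.54; stream total = 794.95 g/s.
After stage 2: water left = (1−0.415)×120.54 = 70.515; final concentrate = 744.93 g/s.
KCl fraction = 674.41/744.93 = 0.905.

0.905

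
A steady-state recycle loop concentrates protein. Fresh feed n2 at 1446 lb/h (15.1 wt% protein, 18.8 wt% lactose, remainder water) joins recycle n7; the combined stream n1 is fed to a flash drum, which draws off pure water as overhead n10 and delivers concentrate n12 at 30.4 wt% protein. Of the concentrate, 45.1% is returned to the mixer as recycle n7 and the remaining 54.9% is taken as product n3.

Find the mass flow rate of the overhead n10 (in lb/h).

727.8 lb/h

Overall protein balance (none leaves overhead): protein in fresh feed = protein in product, i.e. 1446×0.151 = (1−0.451)·n12·0.304.
n12 = 218.35/(0.304×0.549) = 1308.3 lb/h.
Recycle n7 = 0.451×1308.3 = 590.03 lb/h.
Combined feed n1 = 1446 + 590.03 = 2036 lb/h.
Overhead n10 = n1 − n12 = 2036 − 1308.3 = 727.76 lb/h.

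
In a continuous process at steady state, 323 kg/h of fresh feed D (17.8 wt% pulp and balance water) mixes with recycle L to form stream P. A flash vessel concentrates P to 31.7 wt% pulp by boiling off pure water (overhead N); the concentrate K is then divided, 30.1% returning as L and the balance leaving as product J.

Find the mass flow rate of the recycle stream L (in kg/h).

Overall pulp balance (none leaves overhead): pulp in fresh feed = pulp in product, i.e. 323×0.178 = (1−0.301)·K·0.317.
K = 57.494/(0.317×0.699) = 259.47 kg/h.
Recycle L = 0.301×259.47 = 78.1 kg/h.

78.1 kg/h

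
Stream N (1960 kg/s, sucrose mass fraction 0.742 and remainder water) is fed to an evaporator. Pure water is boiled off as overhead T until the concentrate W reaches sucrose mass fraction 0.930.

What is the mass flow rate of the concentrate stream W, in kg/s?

sucrose is conserved: 1960×0.742 = 1454.3 kg/s all reports to the concentrate.
Concentrate = 1454.3/(target fraction) = 1563.8 kg/s.

1564 kg/s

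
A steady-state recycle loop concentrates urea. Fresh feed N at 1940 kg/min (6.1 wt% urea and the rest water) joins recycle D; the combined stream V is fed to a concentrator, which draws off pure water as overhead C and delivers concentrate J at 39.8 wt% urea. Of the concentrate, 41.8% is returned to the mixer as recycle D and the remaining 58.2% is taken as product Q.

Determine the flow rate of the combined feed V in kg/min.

Overall urea balance (none leaves overhead): urea in fresh feed = urea in product, i.e. 1940×0.061 = (1−0.418)·J·0.398.
J = 118.34/(0.398×0.582) = 510.89 kg/min.
Recycle D = 0.418×510.89 = 213.55 kg/min.
Combined feed V = 1940 + 213.55 = 2153.6 kg/min.

2154 kg/min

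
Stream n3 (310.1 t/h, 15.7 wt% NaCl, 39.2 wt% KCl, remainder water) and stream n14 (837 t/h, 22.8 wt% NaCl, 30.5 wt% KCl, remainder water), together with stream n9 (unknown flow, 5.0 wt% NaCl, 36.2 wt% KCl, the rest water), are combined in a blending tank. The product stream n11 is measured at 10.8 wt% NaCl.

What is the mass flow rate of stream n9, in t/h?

Let n9 be the unknown flow. Total out = 1147.1 + n9.
NaCl balance: 239.52 + 0.050·n9 = 0.108·(1147.1 + n9)
(0.050 − 0.108)·n9 = 0.108×1147.1 − 239.52 = -115.63
n9 = -115.63 / -0.058 = 1993.7 t/h

1994 t/h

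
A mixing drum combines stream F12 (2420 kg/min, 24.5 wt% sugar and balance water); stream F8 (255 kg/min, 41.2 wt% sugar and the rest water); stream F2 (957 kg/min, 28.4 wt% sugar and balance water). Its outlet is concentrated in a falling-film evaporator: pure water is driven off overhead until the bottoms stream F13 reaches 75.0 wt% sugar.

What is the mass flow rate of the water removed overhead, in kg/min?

2339 kg/min

sugar entering = 2420×0.245 + 255×0.412 + 957×0.284 = 969.75 kg/min.
All sugar reports to F13, so F13 = 969.75/0.750 = 1293 kg/min.
Total feed = 3632 kg/min; overhead = 3632 − 1293 = 2339 kg/min.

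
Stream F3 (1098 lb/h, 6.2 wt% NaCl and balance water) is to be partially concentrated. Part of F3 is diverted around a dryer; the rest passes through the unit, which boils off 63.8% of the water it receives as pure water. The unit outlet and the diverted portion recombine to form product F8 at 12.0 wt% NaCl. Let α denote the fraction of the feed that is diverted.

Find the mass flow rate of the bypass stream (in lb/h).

All 1098×0.062 = 68.076 lb/h of NaCl reaches F8, so F8 = 68.076/0.120 = 567.3 lb/h and vapour = 530.7 lb/h.
The evaporator receives (1−α)·1098 of feed at 0.938 water and removes 0.638 of that water:
0.638×0.938×(1−α)×1098 = 530.7
(1−α) = 530.7/657.09 = 0.8077;  α = 0.1923.
Bypass flow = 0.1923×1098 = 211.2 lb/h.

211.2 lb/h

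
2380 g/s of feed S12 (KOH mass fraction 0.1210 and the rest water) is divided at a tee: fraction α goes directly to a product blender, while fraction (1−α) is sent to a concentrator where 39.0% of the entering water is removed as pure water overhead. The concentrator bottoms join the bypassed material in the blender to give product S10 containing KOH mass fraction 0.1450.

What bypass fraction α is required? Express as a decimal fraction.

All 2380×0.121 = 287.98 g/s of KOH reaches S10, so S10 = 287.98/0.145 = 1986.1 g/s and vapour = 393.93 g/s.
The evaporator receives (1−α)·2380 of feed at 0.879 water and removes 0.390 of that water:
0.390×0.879×(1−α)×2380 = 393.93
(1−α) = 393.93/815.89 = 0.4828;  α = 0.5172.

0.517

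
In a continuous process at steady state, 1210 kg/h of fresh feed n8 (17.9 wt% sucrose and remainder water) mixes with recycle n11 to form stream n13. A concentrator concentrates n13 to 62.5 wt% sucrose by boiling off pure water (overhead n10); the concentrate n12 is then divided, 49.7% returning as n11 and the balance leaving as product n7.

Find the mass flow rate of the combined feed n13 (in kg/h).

1552 kg/h

Overall sucrose balance (none leaves overhead): sucrose in fresh feed = sucrose in product, i.e. 1210×0.179 = (1−0.497)·n12·0.625.
n12 = 216.59/(0.625×0.503) = 688.95 kg/h.
Recycle n11 = 0.497×688.95 = 342.41 kg/h.
Combined feed n13 = 1210 + 342.41 = 1552.4 kg/h.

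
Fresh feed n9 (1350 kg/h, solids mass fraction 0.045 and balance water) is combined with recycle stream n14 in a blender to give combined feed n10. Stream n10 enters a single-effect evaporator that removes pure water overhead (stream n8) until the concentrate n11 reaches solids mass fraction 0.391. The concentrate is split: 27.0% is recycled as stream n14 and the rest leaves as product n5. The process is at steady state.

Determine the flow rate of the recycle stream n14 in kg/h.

57.47 kg/h

Overall solids balance (none leaves overhead): solids in fresh feed = solids in product, i.e. 1350×0.045 = (1−0.270)·n11·0.391.
n11 = 60.75/(0.391×0.730) = 212.84 kg/h.
Recycle n14 = 0.270×212.84 = 57.466 kg/h.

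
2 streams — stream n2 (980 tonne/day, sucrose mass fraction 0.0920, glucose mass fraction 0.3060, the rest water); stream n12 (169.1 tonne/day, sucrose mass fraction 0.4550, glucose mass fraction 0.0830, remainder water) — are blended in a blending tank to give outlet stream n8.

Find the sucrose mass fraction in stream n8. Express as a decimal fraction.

Total flow out = 980 + 169.1 = 1149.1 tonne/day.
sucrose in = 980×0.092 + 169.1×0.455 = 167.1 tonne/day.
sucrose mass fraction in n8 = 167.1/1149.1 = 0.1454.

0.1454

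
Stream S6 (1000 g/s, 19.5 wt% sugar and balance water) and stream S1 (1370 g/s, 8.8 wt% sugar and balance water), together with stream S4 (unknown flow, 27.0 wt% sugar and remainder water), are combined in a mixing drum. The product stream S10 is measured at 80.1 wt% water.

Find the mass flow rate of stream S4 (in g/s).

Let S4 be the unknown flow. Total out = 2370 + S4.
water balance: 2054.4 + 0.730·S4 = 0.801·(2370 + S4)
(0.730 − 0.801)·S4 = 0.801×2370 − 2054.4 = -156.07
S4 = -156.07 / -0.071 = 2198.2 g/s

2198 g/s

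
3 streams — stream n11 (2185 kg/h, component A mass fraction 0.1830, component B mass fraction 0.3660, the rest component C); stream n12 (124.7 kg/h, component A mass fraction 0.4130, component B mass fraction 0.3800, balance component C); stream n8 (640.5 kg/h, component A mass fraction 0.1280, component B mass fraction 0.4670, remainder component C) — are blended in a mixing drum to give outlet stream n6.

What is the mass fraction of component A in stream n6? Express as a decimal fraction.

Total flow out = 2185 + 124.7 + 640.5 = 2950.2 kg/h.
component A in = 2185×0.183 + 124.7×0.413 + 640.5×0.128 = 533.34 kg/h.
component A mass fraction in n6 = 533.34/2950.2 = 0.1808.

0.1808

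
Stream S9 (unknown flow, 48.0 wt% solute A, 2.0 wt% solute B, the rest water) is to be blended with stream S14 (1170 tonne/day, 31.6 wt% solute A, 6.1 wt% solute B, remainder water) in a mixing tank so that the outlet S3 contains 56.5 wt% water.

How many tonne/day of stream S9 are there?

1044 tonne/day

Let S9 be the unknown flow. Total out = 1170 + S9.
water balance: 728.91 + 0.500·S9 = 0.565·(1170 + S9)
(0.500 − 0.565)·S9 = 0.565×1170 − 728.91 = -67.86
S9 = -67.86 / -0.065 = 1044 tonne/day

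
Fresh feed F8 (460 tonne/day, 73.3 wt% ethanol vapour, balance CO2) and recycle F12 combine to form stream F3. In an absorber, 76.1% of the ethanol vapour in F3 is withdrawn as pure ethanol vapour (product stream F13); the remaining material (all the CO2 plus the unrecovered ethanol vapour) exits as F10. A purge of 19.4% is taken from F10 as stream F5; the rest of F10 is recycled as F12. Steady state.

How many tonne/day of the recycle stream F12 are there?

CO2 enters only via F8 and leaves only via the purge: 460×0.267 = 0.194×(CO2 in F10), and the absorber passes all CO2, so CO2 in F3 = CO2 in F10 = 633.09 tonne/day.
ethanol vapour in F3: m_A = 460×0.733 + (1−0.194)·(1−0.761)·m_A, so m_A = 337.18/0.8074 = 417.63 tonne/day.
F10 = (1−0.761)×417.63 + 633.09 = 732.91 tonne/day.
Recycle F12 = (1−0.194)×732.91 = 590.72 tonne/day.

590.7 tonne/day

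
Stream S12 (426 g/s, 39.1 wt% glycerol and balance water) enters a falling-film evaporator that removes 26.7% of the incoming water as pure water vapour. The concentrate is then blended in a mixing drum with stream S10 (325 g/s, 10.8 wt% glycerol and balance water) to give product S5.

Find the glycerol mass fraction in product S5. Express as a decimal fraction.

Vapour removed = 0.267×0.609×426 = 69.269 g/s; concentrate = 356.73 g/s.
glycerol reaching the mixer = 166.57 (from concentrate) + 325×0.108 = 201.67 g/s.
Product flow = 356.73 + 325 = 681.73 g/s; glycerol fraction = 0.2958.

0.2958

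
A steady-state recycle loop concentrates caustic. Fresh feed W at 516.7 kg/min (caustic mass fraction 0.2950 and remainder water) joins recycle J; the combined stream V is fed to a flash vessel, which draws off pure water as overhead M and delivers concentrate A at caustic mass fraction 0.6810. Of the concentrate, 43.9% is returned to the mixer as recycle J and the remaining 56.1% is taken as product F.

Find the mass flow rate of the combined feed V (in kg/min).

Overall caustic balance (none leaves overhead): caustic in fresh feed = caustic in product, i.e. 516.7×0.295 = (1−0.439)·A·0.681.
A = 152.43/(0.681×0.561) = 398.98 kg/min.
Recycle J = 0.439×398.98 = 175.15 kg/min.
Combined feed V = 516.7 + 175.15 = 691.85 kg/min.

691.9 kg/min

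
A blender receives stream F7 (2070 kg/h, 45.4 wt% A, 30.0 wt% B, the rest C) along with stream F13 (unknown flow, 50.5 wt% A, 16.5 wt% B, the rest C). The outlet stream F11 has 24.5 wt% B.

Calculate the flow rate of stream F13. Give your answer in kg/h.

Let F13 be the unknown flow. Total out = 2070 + F13.
B balance: 621 + 0.165·F13 = 0.245·(2070 + F13)
(0.165 − 0.245)·F13 = 0.245×2070 − 621 = -113.85
F13 = -113.85 / -0.080 = 1423.1 kg/h

1423 kg/h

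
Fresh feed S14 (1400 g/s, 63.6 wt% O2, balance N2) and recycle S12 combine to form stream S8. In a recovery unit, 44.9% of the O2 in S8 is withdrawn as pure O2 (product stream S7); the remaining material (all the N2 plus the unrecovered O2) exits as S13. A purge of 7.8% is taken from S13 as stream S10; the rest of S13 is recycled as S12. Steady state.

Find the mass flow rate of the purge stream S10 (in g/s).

N2 enters only via S14 and leaves only via the purge: 1400×0.364 = 0.078×(N2 in S13), and the recovery unit passes all N2, so N2 in S8 = N2 in S13 = 6533.3 g/s.
O2 in S8: m_A = 1400×0.636 + (1−0.078)·(1−0.449)·m_A, so m_A = 890.4/0.4920 = 1809.8 g/s.
S13 = (1−0.449)×1809.8 + 6533.3 = 7530.6 g/s.
Purge S10 = 0.078×7530.6 = 587.38 g/s.

587.4 g/s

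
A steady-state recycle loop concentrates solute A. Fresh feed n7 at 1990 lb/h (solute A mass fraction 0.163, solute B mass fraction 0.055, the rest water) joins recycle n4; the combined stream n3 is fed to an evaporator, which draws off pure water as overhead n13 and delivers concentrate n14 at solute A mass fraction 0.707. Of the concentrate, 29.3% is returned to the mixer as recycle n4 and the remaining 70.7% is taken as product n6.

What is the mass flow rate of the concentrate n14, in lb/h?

648.9 lb/h

Overall solute A balance (none leaves overhead): solute A in fresh feed = solute A in product, i.e. 1990×0.163 = (1−0.293)·n14·0.707.
n14 = 324.37/(0.707×0.707) = 648.94 lb/h.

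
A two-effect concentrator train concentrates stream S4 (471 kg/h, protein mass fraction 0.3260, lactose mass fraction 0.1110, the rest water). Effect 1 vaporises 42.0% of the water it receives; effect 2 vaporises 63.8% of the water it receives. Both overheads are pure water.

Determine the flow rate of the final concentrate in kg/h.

261.5 kg/h

water in feed = 471×0.563 = 265.17 kg/h.
After stage 1: water left = (1−0.420)×265.17 = 153.8; stream total = 359.63 kg/h.
After stage 2: water left = (1−0.638)×153.8 = 55.676; final concentrate = 261.5 kg/h.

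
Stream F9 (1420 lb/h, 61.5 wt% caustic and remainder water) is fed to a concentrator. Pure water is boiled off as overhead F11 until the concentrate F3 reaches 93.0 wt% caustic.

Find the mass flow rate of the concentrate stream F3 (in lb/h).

caustic is conserved: 1420×0.615 = 873.3 lb/h all reports to the concentrate.
Concentrate = 873.3/(target fraction) = 939.03 lb/h.

939 lb/h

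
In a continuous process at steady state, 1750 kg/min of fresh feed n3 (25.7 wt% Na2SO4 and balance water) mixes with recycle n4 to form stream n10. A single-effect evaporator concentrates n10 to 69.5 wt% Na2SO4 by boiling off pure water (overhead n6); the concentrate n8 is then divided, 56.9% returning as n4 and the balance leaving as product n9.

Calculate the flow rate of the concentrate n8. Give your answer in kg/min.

Overall Na2SO4 balance (none leaves overhead): Na2SO4 in fresh feed = Na2SO4 in product, i.e. 1750×0.257 = (1−0.569)·n8·0.695.
n8 = 449.75/(0.695×0.431) = 1501.4 kg/min.

1501 kg/min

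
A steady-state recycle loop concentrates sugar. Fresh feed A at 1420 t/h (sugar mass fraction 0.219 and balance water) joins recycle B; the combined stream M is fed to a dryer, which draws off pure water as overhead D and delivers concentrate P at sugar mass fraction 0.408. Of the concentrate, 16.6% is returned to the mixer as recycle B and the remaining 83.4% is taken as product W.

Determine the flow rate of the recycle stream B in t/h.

151.7 t/h

Overall sugar balance (none leaves overhead): sugar in fresh feed = sugar in product, i.e. 1420×0.219 = (1−0.166)·P·0.408.
P = 310.98/(0.408×0.834) = 913.92 t/h.
Recycle B = 0.166×913.92 = 151.71 t/h.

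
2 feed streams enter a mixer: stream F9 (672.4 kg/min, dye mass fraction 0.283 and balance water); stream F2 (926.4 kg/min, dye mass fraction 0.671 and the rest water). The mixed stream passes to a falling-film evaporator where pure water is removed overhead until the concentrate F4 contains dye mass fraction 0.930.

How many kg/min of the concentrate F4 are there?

873 kg/min

dye entering = 672.4×0.283 + 926.4×0.671 = 811.9 kg/min.
All dye reports to F4, so F4 = 811.9/0.930 = 873.01 kg/min.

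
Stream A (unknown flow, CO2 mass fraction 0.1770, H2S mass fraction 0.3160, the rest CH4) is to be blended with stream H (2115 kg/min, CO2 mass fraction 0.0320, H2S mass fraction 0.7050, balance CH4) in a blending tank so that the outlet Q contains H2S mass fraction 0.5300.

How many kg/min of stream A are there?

1730 kg/min

Let A be the unknown flow. Total out = 2115 + A.
H2S balance: 1491.1 + 0.316·A = 0.530·(2115 + A)
(0.316 − 0.530)·A = 0.530×2115 − 1491.1 = -370.12
A = -370.12 / -0.214 = 1729.6 kg/min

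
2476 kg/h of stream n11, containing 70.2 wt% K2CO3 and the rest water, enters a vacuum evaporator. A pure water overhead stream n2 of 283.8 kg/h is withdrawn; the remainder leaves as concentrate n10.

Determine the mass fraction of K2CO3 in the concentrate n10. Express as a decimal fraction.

0.793

K2CO3 is not removed: 2476×0.702 = 1738.2 kg/h of K2CO3 enters n10.
Concentrate = 2476 − 283.8 = 2192.2 kg/h.
Mass fraction = 1738.2/2192.2 = 0.793.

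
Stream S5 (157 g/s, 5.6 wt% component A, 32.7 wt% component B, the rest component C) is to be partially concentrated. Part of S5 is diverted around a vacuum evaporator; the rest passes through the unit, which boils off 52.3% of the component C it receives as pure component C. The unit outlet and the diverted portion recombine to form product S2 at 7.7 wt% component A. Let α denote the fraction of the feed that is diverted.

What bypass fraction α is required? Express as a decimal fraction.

All 157×0.056 = 8.792 g/s of component A reaches S2, so S2 = 8.792/0.077 = 114.18 g/s and vapour = 42.818 g/s.
The evaporator receives (1−α)·157 of feed at 0.617 component C and removes 0.523 of that component C:
0.523×0.617×(1−α)×157 = 42.818
(1−α) = 42.818/50.662 = 0.8452;  α = 0.1548.

0.155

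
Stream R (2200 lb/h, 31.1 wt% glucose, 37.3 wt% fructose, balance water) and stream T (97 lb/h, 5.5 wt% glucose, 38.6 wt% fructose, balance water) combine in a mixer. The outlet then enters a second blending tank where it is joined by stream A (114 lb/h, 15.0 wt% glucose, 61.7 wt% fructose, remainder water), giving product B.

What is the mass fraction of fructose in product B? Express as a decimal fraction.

Overall, product flow = 2411 lb/h.
fructose in = 2200×0.373 + 97×0.386 + 114×0.617 = 928.38 lb/h.
fructose fraction in B = 0.385.

0.385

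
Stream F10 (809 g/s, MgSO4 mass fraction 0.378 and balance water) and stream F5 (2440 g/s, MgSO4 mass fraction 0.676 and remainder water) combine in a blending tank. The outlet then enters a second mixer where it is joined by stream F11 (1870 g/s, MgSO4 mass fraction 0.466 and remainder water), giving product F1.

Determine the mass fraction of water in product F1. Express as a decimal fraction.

Overall, product flow = 5119 g/s.
water in = 809×0.622 + 2440×0.324 + 1870×0.534 = 2292.3 g/s.
water fraction in F1 = 0.448.

0.448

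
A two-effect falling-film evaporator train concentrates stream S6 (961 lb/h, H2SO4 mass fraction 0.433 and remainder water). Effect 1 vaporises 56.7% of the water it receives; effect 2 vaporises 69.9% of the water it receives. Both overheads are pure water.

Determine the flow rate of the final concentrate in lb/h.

487.1 lb/h

water in feed = 961×0.567 = 544.89 lb/h.
After stage 1: water left = (1−0.567)×544.89 = 235.94; stream total = 652.05 lb/h.
After stage 2: water left = (1−0.699)×235.94 = 71.017; final concentrate = 487.13 lb/h.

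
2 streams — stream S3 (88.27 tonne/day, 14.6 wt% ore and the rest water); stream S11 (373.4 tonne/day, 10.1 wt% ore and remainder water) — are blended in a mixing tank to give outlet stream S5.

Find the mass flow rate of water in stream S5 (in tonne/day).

411.1 tonne/day

water out = water in = 88.27×0.854 + 373.4×0.899 = 411.07 tonne/day.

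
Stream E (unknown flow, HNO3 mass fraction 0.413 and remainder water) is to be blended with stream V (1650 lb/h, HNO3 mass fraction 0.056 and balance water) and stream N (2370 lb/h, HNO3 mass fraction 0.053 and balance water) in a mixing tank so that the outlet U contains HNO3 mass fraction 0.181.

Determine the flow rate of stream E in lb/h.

2197 lb/h

Let E be the unknown flow. Total out = 4020 + E.
HNO3 balance: 218.01 + 0.413·E = 0.181·(4020 + E)
(0.413 − 0.181)·E = 0.181×4020 − 218.01 = 509.61
E = 509.61 / 0.232 = 2196.6 lb/h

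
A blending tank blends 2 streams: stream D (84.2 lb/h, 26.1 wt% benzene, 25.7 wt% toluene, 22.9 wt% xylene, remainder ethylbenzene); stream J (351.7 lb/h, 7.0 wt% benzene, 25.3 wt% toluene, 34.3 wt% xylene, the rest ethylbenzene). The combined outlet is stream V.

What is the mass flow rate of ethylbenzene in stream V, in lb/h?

138.8 lb/h

ethylbenzene out = ethylbenzene in = 84.2×0.253 + 351.7×0.334 = 138.77 lb/h.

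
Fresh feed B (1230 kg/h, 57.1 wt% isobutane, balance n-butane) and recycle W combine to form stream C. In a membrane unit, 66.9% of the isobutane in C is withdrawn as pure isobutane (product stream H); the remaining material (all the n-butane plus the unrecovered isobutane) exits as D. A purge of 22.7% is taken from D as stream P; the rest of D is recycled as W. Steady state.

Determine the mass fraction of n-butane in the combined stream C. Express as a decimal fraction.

n-butane enters only via B and leaves only via the purge: 1230×0.429 = 0.227×(n-butane in D), and the membrane unit passes all n-butane, so n-butane in C = n-butane in D = 2324.5 kg/h.
isobutane in C: m_A = 1230×0.571 + (1−0.227)·(1−0.669)·m_A, so m_A = 702.33/0.7441 = 943.82 kg/h.
C = 943.82 + 2324.5 = 3268.4 kg/h.
n-butane fraction in C = 2324.5/3268.4 = 0.711.

0.711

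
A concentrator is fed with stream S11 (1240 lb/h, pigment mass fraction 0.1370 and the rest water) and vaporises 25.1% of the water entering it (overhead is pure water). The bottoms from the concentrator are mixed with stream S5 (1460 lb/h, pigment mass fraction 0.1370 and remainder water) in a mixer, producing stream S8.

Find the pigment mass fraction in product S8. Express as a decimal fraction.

Vapour removed = 0.251×0.863×1240 = 268.6 lb/h; concentrate = 971.4 lb/h.
pigment reaching the mixer = 169.88 (from concentrate) + 1460×0.137 = 369.9 lb/h.
Product flow = 971.4 + 1460 = 2431.4 lb/h; pigment fraction = 0.1521.

0.1521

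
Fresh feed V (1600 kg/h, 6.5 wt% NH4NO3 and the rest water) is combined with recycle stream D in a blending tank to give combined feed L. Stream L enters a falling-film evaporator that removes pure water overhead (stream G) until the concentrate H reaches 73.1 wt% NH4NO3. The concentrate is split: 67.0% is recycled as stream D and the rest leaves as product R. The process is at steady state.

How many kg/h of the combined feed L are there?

1889 kg/h

Overall NH4NO3 balance (none leaves overhead): NH4NO3 in fresh feed = NH4NO3 in product, i.e. 1600×0.065 = (1−0.670)·H·0.731.
H = 104/(0.731×0.330) = 431.12 kg/h.
Recycle D = 0.670×431.12 = 288.85 kg/h.
Combined feed L = 1600 + 288.85 = 1888.9 kg/h.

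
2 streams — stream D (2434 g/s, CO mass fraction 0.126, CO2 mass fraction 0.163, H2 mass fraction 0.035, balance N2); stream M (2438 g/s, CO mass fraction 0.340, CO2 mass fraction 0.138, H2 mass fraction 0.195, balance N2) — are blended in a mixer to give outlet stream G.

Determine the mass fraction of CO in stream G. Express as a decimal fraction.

Total flow out = 2434 + 2438 = 4872 g/s.
CO in = 2434×0.126 + 2438×0.340 = 1135.6 g/s.
CO mass fraction in G = 1135.6/4872 = 0.233.

0.233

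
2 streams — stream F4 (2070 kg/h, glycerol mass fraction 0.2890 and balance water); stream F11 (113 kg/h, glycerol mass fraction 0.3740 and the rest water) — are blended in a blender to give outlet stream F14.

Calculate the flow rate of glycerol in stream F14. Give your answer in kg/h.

glycerol out = glycerol in = 2070×0.289 + 113×0.374 = 640.49 kg/h.

640.5 kg/h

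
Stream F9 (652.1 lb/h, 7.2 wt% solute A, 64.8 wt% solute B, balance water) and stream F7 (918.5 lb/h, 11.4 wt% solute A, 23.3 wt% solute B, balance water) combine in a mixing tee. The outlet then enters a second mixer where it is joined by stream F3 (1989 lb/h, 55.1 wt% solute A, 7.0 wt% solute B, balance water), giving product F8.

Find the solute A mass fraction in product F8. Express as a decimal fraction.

Overall, product flow = 3559.6 lb/h.
solute A in = 652.1×0.072 + 918.5×0.114 + 1989×0.551 = 1247.6 lb/h.
solute A fraction in F8 = 0.3505.

0.3505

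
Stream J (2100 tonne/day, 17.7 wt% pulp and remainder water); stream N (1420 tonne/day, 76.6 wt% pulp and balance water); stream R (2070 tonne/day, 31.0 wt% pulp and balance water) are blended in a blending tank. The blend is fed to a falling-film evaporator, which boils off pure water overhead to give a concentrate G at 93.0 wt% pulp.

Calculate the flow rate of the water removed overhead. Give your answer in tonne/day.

pulp entering = 2100×0.177 + 1420×0.766 + 2070×0.310 = 2101.1 tonne/day.
All pulp reports to G, so G = 2101.1/0.930 = 2259.3 tonne/day.
Total feed = 5590 tonne/day; overhead = 5590 − 2259.3 = 3330.7 tonne/day.

3331 tonne/day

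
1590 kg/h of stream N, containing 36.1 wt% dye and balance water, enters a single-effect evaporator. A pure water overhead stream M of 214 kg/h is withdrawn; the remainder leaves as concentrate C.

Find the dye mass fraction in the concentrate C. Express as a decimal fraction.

0.417

dye is not removed: 1590×0.361 = 573.99 kg/h of dye enters C.
Concentrate = 1590 − 214 = 1376 kg/h.
Mass fraction = 573.99/1376 = 0.417.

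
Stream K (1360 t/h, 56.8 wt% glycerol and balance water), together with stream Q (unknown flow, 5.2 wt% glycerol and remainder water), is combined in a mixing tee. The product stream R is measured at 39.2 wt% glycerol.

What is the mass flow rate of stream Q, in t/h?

Let Q be the unknown flow. Total out = 1360 + Q.
glycerol balance: 772.48 + 0.052·Q = 0.392·(1360 + Q)
(0.052 − 0.392)·Q = 0.392×1360 − 772.48 = -239.36
Q = -239.36 / -0.340 = 704 t/h

704 t/h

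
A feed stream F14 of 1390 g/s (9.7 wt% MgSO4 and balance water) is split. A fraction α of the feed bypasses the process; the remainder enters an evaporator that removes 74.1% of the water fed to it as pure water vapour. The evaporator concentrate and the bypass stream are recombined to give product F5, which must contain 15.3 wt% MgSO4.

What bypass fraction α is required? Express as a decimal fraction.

0.453

All 1390×0.097 = 134.83 g/s of MgSO4 reaches F5, so F5 = 134.83/0.153 = 881.24 g/s and vapour = 508.76 g/s.
The evaporator receives (1−α)·1390 of feed at 0.903 water and removes 0.741 of that water:
0.741×0.903×(1−α)×1390 = 508.76
(1−α) = 508.76/930.08 = 0.5470;  α = 0.4530.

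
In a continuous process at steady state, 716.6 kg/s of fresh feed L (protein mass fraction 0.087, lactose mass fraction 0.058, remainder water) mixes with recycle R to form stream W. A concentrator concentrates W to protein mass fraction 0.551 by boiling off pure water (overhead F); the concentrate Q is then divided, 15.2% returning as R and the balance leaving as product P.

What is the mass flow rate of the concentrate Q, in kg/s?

Overall protein balance (none leaves overhead): protein in fresh feed = protein in product, i.e. 716.6×0.087 = (1−0.152)·Q·0.551.
Q = 62.344/(0.551×0.848) = 133.43 kg/s.

133.4 kg/s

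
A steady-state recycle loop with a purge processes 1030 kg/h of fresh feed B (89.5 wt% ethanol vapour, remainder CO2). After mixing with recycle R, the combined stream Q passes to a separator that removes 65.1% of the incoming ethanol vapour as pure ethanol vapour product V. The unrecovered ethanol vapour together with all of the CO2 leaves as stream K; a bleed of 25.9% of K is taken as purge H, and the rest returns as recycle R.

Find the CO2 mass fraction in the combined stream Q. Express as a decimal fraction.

0.2514

CO2 enters only via B and leaves only via the purge: 1030×0.105 = 0.259×(CO2 in K), and the separator passes all CO2, so CO2 in Q = CO2 in K = 417.57 kg/h.
ethanol vapour in Q: m_A = 1030×0.895 + (1−0.259)·(1−0.651)·m_A, so m_A = 921.85/0.7414 = 1243.4 kg/h.
Q = 1243.4 + 417.57 = 1661 kg/h.
CO2 fraction in Q = 417.57/1661 = 0.2514.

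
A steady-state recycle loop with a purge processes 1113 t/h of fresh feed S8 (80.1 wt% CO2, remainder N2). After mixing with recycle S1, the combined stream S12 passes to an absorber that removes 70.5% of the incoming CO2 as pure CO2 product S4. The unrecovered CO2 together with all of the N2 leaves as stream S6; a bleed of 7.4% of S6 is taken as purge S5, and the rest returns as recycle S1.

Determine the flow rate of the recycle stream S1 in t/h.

N2 enters only via S8 and leaves only via the purge: 1113×0.199 = 0.074×(N2 in S6), and the absorber passes all N2, so N2 in S12 = N2 in S6 = 2993.1 t/h.
CO2 in S12: m_A = 1113×0.801 + (1−0.074)·(1−0.705)·m_A, so m_A = 891.51/0.7268 = 1226.6 t/h.
S6 = (1−0.705)×1226.6 + 2993.1 = 3354.9 t/h.
Recycle S1 = (1−0.074)×3354.9 = 3106.6 t/h.

3107 t/h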